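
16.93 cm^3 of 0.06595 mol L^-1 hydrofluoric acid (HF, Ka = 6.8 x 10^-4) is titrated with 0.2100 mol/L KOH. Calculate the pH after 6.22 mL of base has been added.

11.91

n(acid) = 0.06595 x 0.01693 = 0.001117 mol; n(KOH) added = 0.2100 x 0.006220 = 0.001306 mol.
Base is in excess by 0.001306 - 0.001117 = 0.0001897 mol in a total volume of 0.02315 L.
[OH^-] = 0.0001897/0.02315 = 0.008193 M, so pOH = 2.09 and pH = 14.00 - 2.09 = 11.91.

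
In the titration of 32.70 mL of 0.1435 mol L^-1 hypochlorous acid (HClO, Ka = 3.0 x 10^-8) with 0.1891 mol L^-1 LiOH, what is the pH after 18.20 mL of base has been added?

7.96

Initial n(HClO) = 0.1435 x 0.03270 = 0.004692 mol.
n(LiOH) added = 0.1891 x 0.01820 = 0.003442 mol, converting that many moles of HClO to ClO-.
Remaining n(HClO) = 0.001251 mol; n(ClO-) = 0.003442 mol.
By Henderson-Hasselbalch, pH = pKa + log([A^-]/[HA]) = 7.52 + log(0.003442/0.001251) = 7.52 + (+0.44) = 7.96.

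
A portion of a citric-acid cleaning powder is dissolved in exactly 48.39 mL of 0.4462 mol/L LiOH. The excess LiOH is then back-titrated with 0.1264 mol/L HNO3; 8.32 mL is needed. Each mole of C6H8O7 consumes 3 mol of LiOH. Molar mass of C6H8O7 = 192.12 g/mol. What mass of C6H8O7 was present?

1.32 g

Total n(LiOH) added = 0.4462 x 0.04839 = 0.02159 mol.
n(HNO3) used = 0.1264 x 0.008320 = 0.001052 mol, which equals the excess n(LiOH).
So n(LiOH) consumed by the sample = 0.02159 - 0.001052 = 0.02054 mol.
n(C6H8O7) = 0.02054 / 3 = 0.006847 mol.
mass = 0.006847 mol x 192.12 g/mol = 1.32 g.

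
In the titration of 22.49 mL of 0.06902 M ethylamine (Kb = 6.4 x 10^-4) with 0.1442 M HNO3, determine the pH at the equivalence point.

6.07

n(C2H5NH2) = 0.06902 x 0.02249 = 0.001552 mol; V(HNO3) at equivalence = 0.001552/0.1442 = 0.01076 L.
At equivalence the base is fully converted to C2H5NH3+; total volume = 0.03325 L, so [C2H5NH3+] = 0.001552/0.03325 = 0.04668 M.
Ka(C2H5NH3+) = Kw/Kb = 1.0e-14 / 6.4 x 10^-4 = 1.56e-11.
[H^+] = sqrt(Ka x [C2H5NH3+]) = sqrt(1.56e-11 x 0.04668) = 8.54e-7 M.
pH = -log(8.54e-7) = 6.07.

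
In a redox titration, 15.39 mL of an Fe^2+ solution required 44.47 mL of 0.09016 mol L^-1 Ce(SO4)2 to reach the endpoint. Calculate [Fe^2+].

n(Ce(SO4)2) = 0.09016 x 0.04447 = 0.004009 mol.
From the balanced equation, 1 mol Ce(SO4)2 reacts with 1 mol Fe^2+, so n(Fe^2+) = 0.004009 x 1/1 = 0.004009 mol.
[Fe^2+] = 0.004009 / 0.01539 L = 0.261 M.

0.261 M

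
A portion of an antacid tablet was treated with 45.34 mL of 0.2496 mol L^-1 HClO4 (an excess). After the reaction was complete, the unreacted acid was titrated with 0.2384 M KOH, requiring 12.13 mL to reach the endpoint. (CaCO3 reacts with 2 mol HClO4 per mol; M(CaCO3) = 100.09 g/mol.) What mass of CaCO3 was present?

0.422 g

Total n(HClO4) added = 0.2496 x 0.04534 = 0.01132 mol.
n(KOH) used = 0.2384 x 0.01213 = 0.002892 mol, which equals the excess n(HClO4).
So n(HClO4) consumed by the sample = 0.01132 - 0.002892 = 0.008425 mol.
n(CaCO3) = 0.008425 / 2 = 0.004213 mol.
mass = 0.004213 mol x 100.09 g/mol = 0.422 g.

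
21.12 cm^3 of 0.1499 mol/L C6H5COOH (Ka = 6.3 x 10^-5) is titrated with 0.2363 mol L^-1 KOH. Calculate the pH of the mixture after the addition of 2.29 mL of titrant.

3.51

Initial n(C6H5COOH) = 0.1499 x 0.02112 = 0.003166 mol.
n(KOH) added = 0.2363 x 0.002290 = 0.0005411 mol, converting that many moles of C6H5COOH to C6H5COO-.
Remaining n(C6H5COOH) = 0.002625 mol; n(C6H5COO-) = 0.0005411 mol.
By Henderson-Hasselbalch, pH = pKa + log([A^-]/[HA]) = 4.20 + log(0.0005411/0.002625) = 4.20 + (-0.69) = 3.51.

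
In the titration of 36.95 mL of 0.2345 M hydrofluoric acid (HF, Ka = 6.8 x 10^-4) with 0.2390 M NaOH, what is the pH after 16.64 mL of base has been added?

Initial n(HF) = 0.2345 x 0.03695 = 0.008665 mol.
n(NaOH) added = 0.2390 x 0.01664 = 0.003977 mol, converting that many moles of HF to F-.
Remaining n(HF) = 0.004688 mol; n(F-) = 0.003977 mol.
By Henderson-Hasselbalch, pH = pKa + log([A^-]/[HA]) = 3.17 + log(0.003977/0.004688) = 3.17 + (-0.07) = 3.10.

3.10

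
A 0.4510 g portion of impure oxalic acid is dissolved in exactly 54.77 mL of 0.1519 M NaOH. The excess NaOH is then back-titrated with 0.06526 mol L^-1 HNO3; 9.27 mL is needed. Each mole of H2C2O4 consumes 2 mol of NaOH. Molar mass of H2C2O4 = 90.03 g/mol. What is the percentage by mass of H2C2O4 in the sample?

77.0%

Total n(NaOH) added = 0.1519 x 0.05477 = 0.008320 mol.
n(HNO3) used = 0.06526 x 0.009270 = 0.0006050 mol, which equals the excess n(NaOH).
So n(NaOH) consumed by the sample = 0.008320 - 0.0006050 = 0.007715 mol.
n(H2C2O4) = 0.007715 / 2 = 0.003857 mol.
mass H2C2O4 = 0.003857 x 90.03 = 0.3473 g, so %H2C2O4 = 0.3473/0.4510 x 100 = 77.0%.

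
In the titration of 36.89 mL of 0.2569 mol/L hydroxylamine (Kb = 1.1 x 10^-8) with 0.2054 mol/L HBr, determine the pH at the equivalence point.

n(NH2OH) = 0.2569 x 0.03689 = 0.009477 mol; V(HBr) at equivalence = 0.009477/0.2054 = 0.04614 L.
At equivalence the base is fully converted to NH3OH+; total volume = 0.08303 L, so [NH3OH+] = 0.009477/0.08303 = 0.1141 M.
Ka(NH3OH+) = Kw/Kb = 1.0e-14 / 1.1 x 10^-8 = 9.09e-7.
[H^+] = sqrt(Ka x [NH3OH+]) = sqrt(9.09e-7 x 0.1141) = 0.000322 M.
pH = -log(0.000322) = 3.49.

3.49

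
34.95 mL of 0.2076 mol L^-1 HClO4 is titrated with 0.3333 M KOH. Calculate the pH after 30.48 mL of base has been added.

n(acid) = 0.2076 x 0.03495 = 0.007256 mol; n(KOH) added = 0.3333 x 0.03048 = 0.01016 mol.
Base is in excess by 0.01016 - 0.007256 = 0.002903 mol in a total volume of 0.06543 L.
[OH^-] = 0.002903/0.06543 = 0.04437 M, so pOH = 1.35 and pH = 14.00 - 1.35 = 12.65.

12.65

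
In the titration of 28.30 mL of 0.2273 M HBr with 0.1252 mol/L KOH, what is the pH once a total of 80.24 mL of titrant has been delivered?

12.52

n(acid) = 0.2273 x 0.02830 = 0.006433 mol; n(KOH) added = 0.1252 x 0.08024 = 0.01005 mol.
Base is in excess by 0.01005 - 0.006433 = 0.003613 mol in a total volume of 0.1085 L.
[OH^-] = 0.003613/0.1085 = 0.03329 M, so pOH = 1.48 and pH = 14.00 - 1.48 = 12.52.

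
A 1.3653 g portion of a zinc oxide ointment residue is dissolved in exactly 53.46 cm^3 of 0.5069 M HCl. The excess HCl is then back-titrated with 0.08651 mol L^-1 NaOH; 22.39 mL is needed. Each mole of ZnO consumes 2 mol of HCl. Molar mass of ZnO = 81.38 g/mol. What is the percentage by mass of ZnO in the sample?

75.0%

Total n(HCl) added = 0.5069 x 0.05346 = 0.02710 mol.
n(NaOH) used = 0.08651 x 0.02239 = 0.001937 mol, which equals the excess n(HCl).
So n(HCl) consumed by the sample = 0.02710 - 0.001937 = 0.02516 mol.
n(ZnO) = 0.02516 / 2 = 0.01258 mol.
mass ZnO = 0.01258 x 81.38 = 1.024 g, so %ZnO = 1.024/1.3653 x 100 = 75.0%.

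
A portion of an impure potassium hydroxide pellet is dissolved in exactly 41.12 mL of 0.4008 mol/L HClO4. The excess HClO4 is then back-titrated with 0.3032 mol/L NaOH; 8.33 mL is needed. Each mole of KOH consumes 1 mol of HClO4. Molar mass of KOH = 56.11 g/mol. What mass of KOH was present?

0.783 g

Total n(HClO4) added = 0.4008 x 0.04112 = 0.01648 mol.
n(NaOH) used = 0.3032 x 0.008330 = 0.002526 mol, which equals the excess n(HClO4).
So n(HClO4) consumed by the sample = 0.01648 - 0.002526 = 0.01396 mol.
n(KOH) = 0.01396 / 1 = 0.01396 mol.
mass = 0.01396 mol x 56.11 g/mol = 0.783 g.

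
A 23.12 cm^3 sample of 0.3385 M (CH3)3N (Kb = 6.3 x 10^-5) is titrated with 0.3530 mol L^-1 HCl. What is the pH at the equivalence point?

n((CH3)3N) = 0.3385 x 0.02312 = 0.007826 mol; V(HCl) at equivalence = 0.007826/0.3530 = 0.02217 L.
At equivalence the base is fully converted to (CH3)3NH+; total volume = 0.04529 L, so [(CH3)3NH+] = 0.007826/0.04529 = 0.1728 M.
Ka((CH3)3NH+) = Kw/Kb = 1.0e-14 / 6.3 x 10^-5 = 1.59e-10.
[H^+] = sqrt(Ka x [(CH3)3NH+]) = sqrt(1.59e-10 x 0.1728) = 5.24e-6 M.
pH = -log(5.24e-6) = 5.28.

5.28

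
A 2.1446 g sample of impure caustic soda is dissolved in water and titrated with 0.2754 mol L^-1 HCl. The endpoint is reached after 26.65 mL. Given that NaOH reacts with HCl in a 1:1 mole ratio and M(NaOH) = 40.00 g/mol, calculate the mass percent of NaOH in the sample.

13.7%

n(HCl) = 0.2754 x 0.02665 = 0.007339 mol.
n(NaOH) = 0.007339 / 1 = 0.007339 mol.
mass of NaOH = 0.007339 x 40.00 = 0.2936 g.
% purity = 0.2936 / 2.1446 x 100 = 13.7%.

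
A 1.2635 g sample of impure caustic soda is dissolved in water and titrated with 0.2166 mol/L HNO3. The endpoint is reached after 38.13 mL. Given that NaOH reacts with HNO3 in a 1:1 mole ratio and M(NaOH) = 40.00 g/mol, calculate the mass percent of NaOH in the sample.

26.1%

n(HNO3) = 0.2166 x 0.03813 = 0.008259 mol.
n(NaOH) = 0.008259 / 1 = 0.008259 mol.
mass of NaOH = 0.008259 x 40.00 = 0.3304 g.
% purity = 0.3304 / 1.2635 x 100 = 26.1%.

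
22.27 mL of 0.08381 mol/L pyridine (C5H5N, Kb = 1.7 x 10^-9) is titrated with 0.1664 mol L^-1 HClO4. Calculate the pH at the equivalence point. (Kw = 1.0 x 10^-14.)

3.24

n(C5H5N) = 0.08381 x 0.02227 = 0.001866 mol; V(HClO4) at equivalence = 0.001866/0.1664 = 0.01122 L.
At equivalence the base is fully converted to C5H5NH+; total volume = 0.03349 L, so [C5H5NH+] = 0.001866/0.03349 = 0.05574 M.
Ka(C5H5NH+) = Kw/Kb = 1.0e-14 / 1.7 x 10^-9 = 5.88e-6.
[H^+] = sqrt(Ka x [C5H5NH+]) = sqrt(5.88e-6 x 0.05574) = 0.000573 M.
pH = -log(0.000573) = 3.24.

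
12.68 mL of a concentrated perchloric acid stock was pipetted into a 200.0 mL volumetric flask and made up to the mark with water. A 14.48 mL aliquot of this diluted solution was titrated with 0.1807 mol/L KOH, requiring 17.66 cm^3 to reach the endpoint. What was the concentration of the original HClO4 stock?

3.48 M

n(KOH) = 0.1807 x 0.01766 = 0.003191 mol.
n(HClO4) in the aliquot = 0.003191 mol.
[diluted HClO4] = 0.003191 / 0.01448 = 0.2204 M.
Dilution factor = 200.0/12.68 = 15.77, so [stock] = 0.2204 x 15.77 = 3.48 M.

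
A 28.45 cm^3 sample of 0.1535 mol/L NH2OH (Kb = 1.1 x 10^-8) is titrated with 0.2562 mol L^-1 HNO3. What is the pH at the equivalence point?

3.53

n(NH2OH) = 0.1535 x 0.02845 = 0.004367 mol; V(HNO3) at equivalence = 0.004367/0.2562 = 0.01705 L.
At equivalence the base is fully converted to NH3OH+; total volume = 0.04550 L, so [NH3OH+] = 0.004367/0.04550 = 0.09599 M.
Ka(NH3OH+) = Kw/Kb = 1.0e-14 / 1.1 x 10^-8 = 9.09e-7.
[H^+] = sqrt(Ka x [NH3OH+]) = sqrt(9.09e-7 x 0.09599) = 0.000295 M.
pH = -log(0.000295) = 3.53.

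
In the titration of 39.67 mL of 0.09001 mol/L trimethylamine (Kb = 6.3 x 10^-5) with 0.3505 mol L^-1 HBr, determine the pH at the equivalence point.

5.47

n((CH3)3N) = 0.09001 x 0.03967 = 0.003571 mol; V(HBr) at equivalence = 0.003571/0.3505 = 0.01019 L.
At equivalence the base is fully converted to (CH3)3NH+; total volume = 0.04986 L, so [(CH3)3NH+] = 0.003571/0.04986 = 0.07162 M.
Ka((CH3)3NH+) = Kw/Kb = 1.0e-14 / 6.3 x 10^-5 = 1.59e-10.
[H^+] = sqrt(Ka x [(CH3)3NH+]) = sqrt(1.59e-10 x 0.07162) = 3.37e-6 M.
pH = -log(3.37e-6) = 5.47.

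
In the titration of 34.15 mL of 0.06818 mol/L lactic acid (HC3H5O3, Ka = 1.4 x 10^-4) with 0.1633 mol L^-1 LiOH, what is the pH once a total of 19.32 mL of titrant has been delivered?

12.19

n(acid) = 0.06818 x 0.03415 = 0.002328 mol; n(LiOH) added = 0.1633 x 0.01932 = 0.003155 mol.
Base is in excess by 0.003155 - 0.002328 = 0.0008266 mol in a total volume of 0.05347 L.
[OH^-] = 0.0008266/0.05347 = 0.01546 M, so pOH = 1.81 and pH = 14.00 - 1.81 = 12.19.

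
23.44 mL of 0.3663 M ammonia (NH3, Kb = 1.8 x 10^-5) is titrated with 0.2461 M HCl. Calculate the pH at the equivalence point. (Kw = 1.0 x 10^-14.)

5.04

n(NH3) = 0.3663 x 0.02344 = 0.008586 mol; V(HCl) at equivalence = 0.008586/0.2461 = 0.03489 L.
At equivalence the base is fully converted to NH4+; total volume = 0.05833 L, so [NH4+] = 0.008586/0.05833 = 0.1472 M.
Ka(NH4+) = Kw/Kb = 1.0e-14 / 1.8 x 10^-5 = 5.56e-10.
[H^+] = sqrt(Ka x [NH4+]) = sqrt(5.56e-10 x 0.1472) = 9.04e-6 M.
pH = -log(9.04e-6) = 5.04.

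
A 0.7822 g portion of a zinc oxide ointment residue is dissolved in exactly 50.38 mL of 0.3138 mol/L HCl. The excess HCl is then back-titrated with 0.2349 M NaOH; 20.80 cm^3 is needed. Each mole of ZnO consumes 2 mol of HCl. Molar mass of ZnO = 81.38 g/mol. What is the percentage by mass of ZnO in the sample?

Total n(HCl) added = 0.3138 x 0.05038 = 0.01581 mol.
n(NaOH) used = 0.2349 x 0.02080 = 0.004886 mol, which equals the excess n(HCl).
So n(HCl) consumed by the sample = 0.01581 - 0.004886 = 0.01092 mol.
n(ZnO) = 0.01092 / 2 = 0.005462 mol.
mass ZnO = 0.005462 x 81.38 = 0.4445 g, so %ZnO = 0.4445/0.7822 x 100 = 56.8%.

56.8%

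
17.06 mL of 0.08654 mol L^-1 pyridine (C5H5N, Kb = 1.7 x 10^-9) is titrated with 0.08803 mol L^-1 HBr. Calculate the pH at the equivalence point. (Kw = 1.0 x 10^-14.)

3.30

n(C5H5N) = 0.08654 x 0.01706 = 0.001476 mol; V(HBr) at equivalence = 0.001476/0.08803 = 0.01677 L.
At equivalence the base is fully converted to C5H5NH+; total volume = 0.03383 L, so [C5H5NH+] = 0.001476/0.03383 = 0.04364 M.
Ka(C5H5NH+) = Kw/Kb = 1.0e-14 / 1.7 x 10^-9 = 5.88e-6.
[H^+] = sqrt(Ka x [C5H5NH+]) = sqrt(5.88e-6 x 0.04364) = 0.000507 M.
pH = -log(0.000507) = 3.30.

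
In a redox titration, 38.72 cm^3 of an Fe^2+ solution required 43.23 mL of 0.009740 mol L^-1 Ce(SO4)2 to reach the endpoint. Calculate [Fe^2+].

0.0109 M

n(Ce(SO4)2) = 0.009740 x 0.04323 = 0.0004211 mol.
From the balanced equation, 1 mol Ce(SO4)2 reacts with 1 mol Fe^2+, so n(Fe^2+) = 0.0004211 x 1/1 = 0.0004211 mol.
[Fe^2+] = 0.0004211 / 0.03872 L = 0.0109 M.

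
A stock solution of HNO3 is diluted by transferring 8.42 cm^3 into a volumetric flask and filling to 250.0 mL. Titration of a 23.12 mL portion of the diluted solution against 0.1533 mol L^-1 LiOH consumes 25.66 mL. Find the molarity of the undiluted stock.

5.05 M

n(LiOH) = 0.1533 x 0.02566 = 0.003934 mol.
n(HNO3) in the aliquot = 0.003934 mol.
[diluted HNO3] = 0.003934 / 0.02312 = 0.1701 M.
Dilution factor = 250.0/8.420 = 29.69, so [stock] = 0.1701 x 29.69 = 5.05 M.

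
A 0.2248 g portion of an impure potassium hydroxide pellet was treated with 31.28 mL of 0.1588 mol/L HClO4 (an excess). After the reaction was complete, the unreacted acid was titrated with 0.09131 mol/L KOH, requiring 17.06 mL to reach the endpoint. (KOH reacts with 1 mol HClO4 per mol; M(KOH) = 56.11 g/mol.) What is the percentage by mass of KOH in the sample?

Total n(HClO4) added = 0.1588 x 0.03128 = 0.004967 mol.
n(KOH) used = 0.09131 x 0.01706 = 0.001558 mol, which equals the excess n(HClO4).
So n(HClO4) consumed by the sample = 0.004967 - 0.001558 = 0.003410 mol.
n(KOH) = 0.003410 / 1 = 0.003410 mol.
mass KOH = 0.003410 x 56.11 = 0.1913 g, so %KOH = 0.1913/0.2248 x 100 = 85.1%.

85.1%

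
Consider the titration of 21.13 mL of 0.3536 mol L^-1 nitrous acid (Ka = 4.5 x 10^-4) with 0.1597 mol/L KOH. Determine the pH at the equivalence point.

n(HNO2) = 0.3536 x 0.02113 = 0.007472 mol; V(KOH) at equivalence = 0.007472/0.1597 = 0.04679 L.
At equivalence all the acid is converted to NO2-; total volume = 0.02113 + 0.04679 = 0.06792 L, so [NO2-] = 0.007472/0.06792 = 0.1100 M.
Kb = Kw/Ka = 1.0e-14 / 4.5 x 10^-4 = 2.22e-11.
[OH^-] = sqrt(Kb x [NO2-]) = sqrt(2.22e-11 x 0.1100) = 1.56e-6 M.
pOH = 5.81, so pH = 14.00 - 5.81 = 8.19.

8.19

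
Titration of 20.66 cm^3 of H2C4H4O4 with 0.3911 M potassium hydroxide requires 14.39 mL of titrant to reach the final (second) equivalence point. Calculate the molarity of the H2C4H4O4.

n(KOH) = 0.3911 x 0.01439 = 0.005628 mol.
At the final (second) equivalence point, 2 mol OH^- react per mol H2C4H4O4, so n(H2C4H4O4) = 0.005628 / 2 = 0.002814 mol.
[H2C4H4O4] = 0.002814 / 0.02066 L = 0.136 M.

0.136 M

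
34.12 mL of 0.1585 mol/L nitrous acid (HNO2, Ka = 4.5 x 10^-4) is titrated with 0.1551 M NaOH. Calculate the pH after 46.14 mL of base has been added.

n(acid) = 0.1585 x 0.03412 = 0.005408 mol; n(NaOH) added = 0.1551 x 0.04614 = 0.007156 mol.
Base is in excess by 0.007156 - 0.005408 = 0.001748 mol in a total volume of 0.08026 L.
[OH^-] = 0.001748/0.08026 = 0.02178 M, so pOH = 1.66 and pH = 14.00 - 1.66 = 12.34.

12.34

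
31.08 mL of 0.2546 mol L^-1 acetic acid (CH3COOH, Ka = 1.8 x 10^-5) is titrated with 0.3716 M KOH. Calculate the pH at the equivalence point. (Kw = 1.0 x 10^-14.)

8.96

n(CH3COOH) = 0.2546 x 0.03108 = 0.007913 mol; V(KOH) at equivalence = 0.007913/0.3716 = 0.02129 L.
At equivalence all the acid is converted to CH3COO-; total volume = 0.03108 + 0.02129 = 0.05237 L, so [CH3COO-] = 0.007913/0.05237 = 0.1511 M.
Kb = Kw/Ka = 1.0e-14 / 1.8 x 10^-5 = 5.56e-10.
[OH^-] = sqrt(Kb x [CH3COO-]) = sqrt(5.56e-10 x 0.1511) = 9.16e-6 M.
pOH = 5.04, so pH = 14.00 - 5.04 = 8.96.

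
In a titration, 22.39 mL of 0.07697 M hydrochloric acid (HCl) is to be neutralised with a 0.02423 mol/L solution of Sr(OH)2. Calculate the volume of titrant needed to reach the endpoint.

35.6 mL

n(HCl) = 0.07697 mol/L x 0.02239 L = 0.001723 mol.
The neutralisation is 2 HCl : 1 Sr(OH)2, so n(Sr(OH)2) = 0.001723 x 1/2 = 0.0008617 mol.
V(Sr(OH)2) = 0.0008617 / 0.02423 = 0.03556 L = 35.6 mL.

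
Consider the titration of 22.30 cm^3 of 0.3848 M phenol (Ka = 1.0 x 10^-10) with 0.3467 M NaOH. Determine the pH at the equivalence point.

n(C6H5OH) = 0.3848 x 0.02230 = 0.008581 mol; V(NaOH) at equivalence = 0.008581/0.3467 = 0.02475 L.
At equivalence all the acid is converted to C6H5O-; total volume = 0.02230 + 0.02475 = 0.04705 L, so [C6H5O-] = 0.008581/0.04705 = 0.1824 M.
Kb = Kw/Ka = 1.0e-14 / 1.0 x 10^-10 = 0.000100.
[OH^-] = sqrt(Kb x [C6H5O-]) = sqrt(0.000100 x 0.1824) = 0.00427 M.
pOH = 2.37, so pH = 14.00 - 2.37 = 11.63.

11.63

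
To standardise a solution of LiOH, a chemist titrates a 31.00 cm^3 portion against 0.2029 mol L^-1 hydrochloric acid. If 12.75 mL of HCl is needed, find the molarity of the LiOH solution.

n(HCl) delivered = 0.2029 x 0.01275 = 0.002587 mol.
For a 1:1 reaction, n(LiOH) = 0.002587 mol.
[LiOH] = 0.002587 mol / 0.03100 L = 0.0835 M.

0.0835 M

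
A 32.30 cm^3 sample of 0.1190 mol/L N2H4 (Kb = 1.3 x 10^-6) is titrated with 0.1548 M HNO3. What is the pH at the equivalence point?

n(N2H4) = 0.1190 x 0.03230 = 0.003844 mol; V(HNO3) at equivalence = 0.003844/0.1548 = 0.02483 L.
At equivalence the base is fully converted to N2H5+; total volume = 0.05713 L, so [N2H5+] = 0.003844/0.05713 = 0.06728 M.
Ka(N2H5+) = Kw/Kb = 1.0e-14 / 1.3 x 10^-6 = 7.69e-9.
[H^+] = sqrt(Ka x [N2H5+]) = sqrt(7.69e-9 x 0.06728) = 2.27e-5 M.
pH = -log(2.27e-5) = 4.64.

4.64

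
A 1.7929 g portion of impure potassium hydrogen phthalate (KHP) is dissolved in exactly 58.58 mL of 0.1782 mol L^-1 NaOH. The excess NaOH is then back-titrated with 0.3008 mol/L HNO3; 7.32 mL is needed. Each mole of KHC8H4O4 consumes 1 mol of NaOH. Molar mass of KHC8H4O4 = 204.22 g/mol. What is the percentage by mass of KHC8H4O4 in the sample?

93.8%

Total n(NaOH) added = 0.1782 x 0.05858 = 0.01044 mol.
n(HNO3) used = 0.3008 x 0.007320 = 0.002202 mol, which equals the excess n(NaOH).
So n(NaOH) consumed by the sample = 0.01044 - 0.002202 = 0.008237 mol.
n(KHC8H4O4) = 0.008237 / 1 = 0.008237 mol.
mass KHC8H4O4 = 0.008237 x 204.22 = 1.682 g, so %KHC8H4O4 = 1.682/1.7929 x 100 = 93.8%.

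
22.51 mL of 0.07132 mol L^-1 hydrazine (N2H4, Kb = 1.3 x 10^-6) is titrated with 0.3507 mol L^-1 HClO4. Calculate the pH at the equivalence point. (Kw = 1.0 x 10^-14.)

n(N2H4) = 0.07132 x 0.02251 = 0.001605 mol; V(HClO4) at equivalence = 0.001605/0.3507 = 0.004578 L.
At equivalence the base is fully converted to N2H5+; total volume = 0.02709 L, so [N2H5+] = 0.001605/0.02709 = 0.05927 M.
Ka(N2H5+) = Kw/Kb = 1.0e-14 / 1.3 x 10^-6 = 7.69e-9.
[H^+] = sqrt(Ka x [N2H5+]) = sqrt(7.69e-9 x 0.05927) = 2.14e-5 M.
pH = -log(2.14e-5) = 4.67.

4.67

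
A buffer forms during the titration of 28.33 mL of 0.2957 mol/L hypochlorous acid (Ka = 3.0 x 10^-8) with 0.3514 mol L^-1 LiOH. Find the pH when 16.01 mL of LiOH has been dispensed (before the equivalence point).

7.83

Initial n(HClO) = 0.2957 x 0.02833 = 0.008377 mol.
n(LiOH) added = 0.3514 x 0.01601 = 0.005626 mol, converting that many moles of HClO to ClO-.
Remaining n(HClO) = 0.002751 mol; n(ClO-) = 0.005626 mol.
By Henderson-Hasselbalch, pH = pKa + log([A^-]/[HA]) = 7.52 + log(0.005626/0.002751) = 7.52 + (+0.31) = 7.83.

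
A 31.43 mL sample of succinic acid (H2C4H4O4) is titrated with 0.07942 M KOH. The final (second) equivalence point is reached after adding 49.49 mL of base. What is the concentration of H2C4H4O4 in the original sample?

0.0625 M

n(KOH) = 0.07942 x 0.04949 = 0.003930 mol.
At the final (second) equivalence point, 2 mol OH^- react per mol H2C4H4O4, so n(H2C4H4O4) = 0.003930 / 2 = 0.001965 mol.
[H2C4H4O4] = 0.001965 / 0.03143 L = 0.0625 M.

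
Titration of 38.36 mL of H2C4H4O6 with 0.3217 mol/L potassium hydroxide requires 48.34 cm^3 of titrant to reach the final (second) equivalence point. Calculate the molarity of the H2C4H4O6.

n(KOH) = 0.3217 x 0.04834 = 0.01555 mol.
At the final (second) equivalence point, 2 mol OH^- react per mol H2C4H4O6, so n(H2C4H4O6) = 0.01555 / 2 = 0.007775 mol.
[H2C4H4O6] = 0.007775 / 0.03836 L = 0.203 M.

0.203 M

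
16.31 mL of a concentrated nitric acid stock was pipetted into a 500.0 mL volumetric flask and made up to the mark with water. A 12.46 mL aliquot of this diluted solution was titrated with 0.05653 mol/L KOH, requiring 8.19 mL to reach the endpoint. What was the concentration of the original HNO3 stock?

n(KOH) = 0.05653 x 0.008190 = 0.0004630 mol.
n(HNO3) in the aliquot = 0.0004630 mol.
[diluted HNO3] = 0.0004630 / 0.01246 = 0.03716 M.
Dilution factor = 500.0/16.31 = 30.66, so [stock] = 0.03716 x 30.66 = 1.14 M.

1.14 M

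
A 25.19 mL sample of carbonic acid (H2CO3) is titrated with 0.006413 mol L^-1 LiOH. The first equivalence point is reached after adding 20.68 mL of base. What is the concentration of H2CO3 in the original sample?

n(LiOH) = 0.006413 x 0.02068 = 0.0001326 mol.
At the first equivalence point, 1 mol OH^- react per mol H2CO3, so n(H2CO3) = 0.0001326 / 1 = 0.0001326 mol.
[H2CO3] = 0.0001326 / 0.02519 L = 0.00526 M.

0.00526 M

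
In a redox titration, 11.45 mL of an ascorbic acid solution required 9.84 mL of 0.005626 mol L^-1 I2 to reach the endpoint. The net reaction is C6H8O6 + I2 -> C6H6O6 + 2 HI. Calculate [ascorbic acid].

n(I2) = 0.005626 x 0.009840 = 5.536e-5 mol.
From the balanced equation, 1 mol I2 reacts with 1 mol ascorbic acid, so n(ascorbic acid) = 5.536e-5 x 1/1 = 5.536e-5 mol.
[ascorbic acid] = 5.536e-5 / 0.01145 L = 0.00483 M.

0.00483 M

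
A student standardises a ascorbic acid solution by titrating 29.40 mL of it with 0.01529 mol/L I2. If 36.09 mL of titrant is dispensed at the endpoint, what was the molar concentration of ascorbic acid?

n(I2) = 0.01529 x 0.03609 = 0.0005518 mol.
From the balanced equation, 1 mol I2 reacts with 1 mol ascorbic acid, so n(ascorbic acid) = 0.0005518 x 1/1 = 0.0005518 mol.
[ascorbic acid] = 0.0005518 / 0.02940 L = 0.0188 M.

0.0188 M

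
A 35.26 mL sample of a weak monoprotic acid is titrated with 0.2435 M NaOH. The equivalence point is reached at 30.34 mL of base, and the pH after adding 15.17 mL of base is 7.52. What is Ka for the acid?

15.17 mL is half of the equivalence volume, so this is the half-equivalence point where [HA] = [A^-].
At half-equivalence pH = pKa, so pKa = 7.52.
Ka = 10^(-7.52) = 3.0 x 10^-8.

3.0 x 10^-8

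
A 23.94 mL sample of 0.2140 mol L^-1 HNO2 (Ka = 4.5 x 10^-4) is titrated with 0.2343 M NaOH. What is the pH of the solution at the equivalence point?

8.20

n(HNO2) = 0.2140 x 0.02394 = 0.005123 mol; V(NaOH) at equivalence = 0.005123/0.2343 = 0.02187 L.
At equivalence all the acid is converted to NO2-; total volume = 0.02394 + 0.02187 = 0.04581 L, so [NO2-] = 0.005123/0.04581 = 0.1118 M.
Kb = Kw/Ka = 1.0e-14 / 4.5 x 10^-4 = 2.22e-11.
[OH^-] = sqrt(Kb x [NO2-]) = sqrt(2.22e-11 x 0.1118) = 1.58e-6 M.
pOH = 5.80, so pH = 14.00 - 5.80 = 8.20.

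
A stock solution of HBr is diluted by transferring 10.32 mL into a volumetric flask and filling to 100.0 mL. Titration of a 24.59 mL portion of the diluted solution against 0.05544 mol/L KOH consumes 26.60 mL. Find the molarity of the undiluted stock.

n(KOH) = 0.05544 x 0.02660 = 0.001475 mol.
n(HBr) in the aliquot = 0.001475 mol.
[diluted HBr] = 0.001475 / 0.02459 = 0.05997 M.
Dilution factor = 100.0/10.32 = 9.690, so [stock] = 0.05997 x 9.690 = 0.581 M.

0.581 M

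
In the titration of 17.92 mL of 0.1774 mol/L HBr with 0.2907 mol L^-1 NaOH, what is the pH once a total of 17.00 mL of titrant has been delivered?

12.70

n(acid) = 0.1774 x 0.01792 = 0.003179 mol; n(NaOH) added = 0.2907 x 0.01700 = 0.004942 mol.
Base is in excess by 0.004942 - 0.003179 = 0.001763 mol in a total volume of 0.03492 L.
[OH^-] = 0.001763/0.03492 = 0.05048 M, so pOH = 1.30 and pH = 14.00 - 1.30 = 12.70.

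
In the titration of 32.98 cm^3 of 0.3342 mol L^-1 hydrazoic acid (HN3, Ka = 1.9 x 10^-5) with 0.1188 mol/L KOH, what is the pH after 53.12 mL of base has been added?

Initial n(HN3) = 0.3342 x 0.03298 = 0.01102 mol.
n(KOH) added = 0.1188 x 0.05312 = 0.006311 mol, converting that many moles of HN3 to N3-.
Remaining n(HN3) = 0.004711 mol; n(N3-) = 0.006311 mol.
By Henderson-Hasselbalch, pH = pKa + log([A^-]/[HA]) = 4.72 + log(0.006311/0.004711) = 4.72 + (+0.13) = 4.85.

4.85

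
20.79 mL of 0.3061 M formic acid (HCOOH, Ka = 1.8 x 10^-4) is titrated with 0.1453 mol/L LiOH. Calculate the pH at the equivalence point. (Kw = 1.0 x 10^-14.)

8.37

n(HCOOH) = 0.3061 x 0.02079 = 0.006364 mol; V(LiOH) at equivalence = 0.006364/0.1453 = 0.04380 L.
At equivalence all the acid is converted to HCOO-; total volume = 0.02079 + 0.04380 = 0.06459 L, so [HCOO-] = 0.006364/0.06459 = 0.09853 M.
Kb = Kw/Ka = 1.0e-14 / 1.8 x 10^-4 = 5.56e-11.
[OH^-] = sqrt(Kb x [HCOO-]) = sqrt(5.56e-11 x 0.09853) = 2.34e-6 M.
pOH = 5.63, so pH = 14.00 - 5.63 = 8.37.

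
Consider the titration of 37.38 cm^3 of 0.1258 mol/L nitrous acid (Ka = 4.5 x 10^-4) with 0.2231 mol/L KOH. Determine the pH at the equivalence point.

n(HNO2) = 0.1258 x 0.03738 = 0.004702 mol; V(KOH) at equivalence = 0.004702/0.2231 = 0.02108 L.
At equivalence all the acid is converted to NO2-; total volume = 0.03738 + 0.02108 = 0.05846 L, so [NO2-] = 0.004702/0.05846 = 0.08044 M.
Kb = Kw/Ka = 1.0e-14 / 4.5 x 10^-4 = 2.22e-11.
[OH^-] = sqrt(Kb x [NO2-]) = sqrt(2.22e-11 x 0.08044) = 1.34e-6 M.
pOH = 5.87, so pH = 14.00 - 5.87 = 8.13.

8.13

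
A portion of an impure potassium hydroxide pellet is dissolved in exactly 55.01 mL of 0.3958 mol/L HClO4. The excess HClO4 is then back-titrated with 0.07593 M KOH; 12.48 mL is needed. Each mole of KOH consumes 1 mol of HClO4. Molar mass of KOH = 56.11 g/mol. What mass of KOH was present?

1.17 g

Total n(HClO4) added = 0.3958 x 0.05501 = 0.02177 mol.
n(KOH) used = 0.07593 x 0.01248 = 0.0009476 mol, which equals the excess n(HClO4).
So n(HClO4) consumed by the sample = 0.02177 - 0.0009476 = 0.02083 mol.
n(KOH) = 0.02083 / 1 = 0.02083 mol.
mass = 0.02083 mol x 56.11 g/mol = 1.17 g.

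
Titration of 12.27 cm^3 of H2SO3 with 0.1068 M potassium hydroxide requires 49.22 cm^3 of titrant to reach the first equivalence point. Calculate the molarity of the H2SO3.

0.428 M

n(KOH) = 0.1068 x 0.04922 = 0.005257 mol.
At the first equivalence point, 1 mol OH^- react per mol H2SO3, so n(H2SO3) = 0.005257 / 1 = 0.005257 mol.
[H2SO3] = 0.005257 / 0.01227 L = 0.428 M.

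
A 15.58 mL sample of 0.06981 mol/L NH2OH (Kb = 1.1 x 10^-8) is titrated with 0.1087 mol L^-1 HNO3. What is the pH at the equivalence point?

3.71

n(NH2OH) = 0.06981 x 0.01558 = 0.001088 mol; V(HNO3) at equivalence = 0.001088/0.1087 = 0.01001 L.
At equivalence the base is fully converted to NH3OH+; total volume = 0.02559 L, so [NH3OH+] = 0.001088/0.02559 = 0.04251 M.
Ka(NH3OH+) = Kw/Kb = 1.0e-14 / 1.1 x 10^-8 = 9.09e-7.
[H^+] = sqrt(Ka x [NH3OH+]) = sqrt(9.09e-7 x 0.04251) = 0.000197 M.
pH = -log(0.000197) = 3.71.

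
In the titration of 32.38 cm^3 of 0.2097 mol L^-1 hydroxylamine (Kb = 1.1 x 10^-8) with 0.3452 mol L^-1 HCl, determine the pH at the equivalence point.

n(NH2OH) = 0.2097 x 0.03238 = 0.006790 mol; V(HCl) at equivalence = 0.006790/0.3452 = 0.01967 L.
At equivalence the base is fully converted to NH3OH+; total volume = 0.05205 L, so [NH3OH+] = 0.006790/0.05205 = 0.1305 M.
Ka(NH3OH+) = Kw/Kb = 1.0e-14 / 1.1 x 10^-8 = 9.09e-7.
[H^+] = sqrt(Ka x [NH3OH+]) = sqrt(9.09e-7 x 0.1305) = 0.000344 M.
pH = -log(0.000344) = 3.46.

3.46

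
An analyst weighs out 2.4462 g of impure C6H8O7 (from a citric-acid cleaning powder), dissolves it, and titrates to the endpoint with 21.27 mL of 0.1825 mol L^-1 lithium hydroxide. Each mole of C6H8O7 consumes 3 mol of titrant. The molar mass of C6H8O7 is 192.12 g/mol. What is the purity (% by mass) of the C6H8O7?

10.2%

n(LiOH) = 0.1825 x 0.02127 = 0.003882 mol.
n(C6H8O7) = 0.003882 / 3 = 0.001294 mol.
mass of C6H8O7 = 0.001294 x 192.12 = 0.2486 g.
% purity = 0.2486 / 2.4462 x 100 = 10.2%.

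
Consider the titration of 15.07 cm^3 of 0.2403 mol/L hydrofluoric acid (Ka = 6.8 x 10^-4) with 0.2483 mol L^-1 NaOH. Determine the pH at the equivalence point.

8.13

n(HF) = 0.2403 x 0.01507 = 0.003621 mol; V(NaOH) at equivalence = 0.003621/0.2483 = 0.01458 L.
At equivalence all the acid is converted to F-; total volume = 0.01507 + 0.01458 = 0.02965 L, so [F-] = 0.003621/0.02965 = 0.1221 M.
Kb = Kw/Ka = 1.0e-14 / 6.8 x 10^-4 = 1.47e-11.
[OH^-] = sqrt(Kb x [F-]) = sqrt(1.47e-11 x 0.1221) = 1.34e-6 M.
pOH = 5.87, so pH = 14.00 - 5.87 = 8.13.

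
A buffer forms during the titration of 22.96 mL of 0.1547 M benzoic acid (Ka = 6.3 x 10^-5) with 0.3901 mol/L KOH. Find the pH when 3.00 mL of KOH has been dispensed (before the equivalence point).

Initial n(C6H5COOH) = 0.1547 x 0.02296 = 0.003552 mol.
n(KOH) added = 0.3901 x 0.003000 = 0.001170 mol, converting that many moles of C6H5COOH to C6H5COO-.
Remaining n(C6H5COOH) = 0.002382 mol; n(C6H5COO-) = 0.001170 mol.
By Henderson-Hasselbalch, pH = pKa + log([A^-]/[HA]) = 4.20 + log(0.001170/0.002382) = 4.20 + (-0.31) = 3.89.

3.89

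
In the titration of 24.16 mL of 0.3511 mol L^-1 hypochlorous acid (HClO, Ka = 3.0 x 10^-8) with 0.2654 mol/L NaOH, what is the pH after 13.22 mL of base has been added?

7.37

Initial n(HClO) = 0.3511 x 0.02416 = 0.008483 mol.
n(NaOH) added = 0.2654 x 0.01322 = 0.003509 mol, converting that many moles of HClO to ClO-.
Remaining n(HClO) = 0.004974 mol; n(ClO-) = 0.003509 mol.
By Henderson-Hasselbalch, pH = pKa + log([A^-]/[HA]) = 7.52 + log(0.003509/0.004974) = 7.52 + (-0.15) = 7.37.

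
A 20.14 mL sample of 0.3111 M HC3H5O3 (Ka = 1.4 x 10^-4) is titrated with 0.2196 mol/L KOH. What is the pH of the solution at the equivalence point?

8.48

n(HC3H5O3) = 0.3111 x 0.02014 = 0.006266 mol; V(KOH) at equivalence = 0.006266/0.2196 = 0.02853 L.
At equivalence all the acid is converted to C3H5O3-; total volume = 0.02014 + 0.02853 = 0.04867 L, so [C3H5O3-] = 0.006266/0.04867 = 0.1287 M.
Kb = Kw/Ka = 1.0e-14 / 1.4 x 10^-4 = 7.14e-11.
[OH^-] = sqrt(Kb x [C3H5O3-]) = sqrt(7.14e-11 x 0.1287) = 3.03e-6 M.
pOH = 5.52, so pH = 14.00 - 5.52 = 8.48.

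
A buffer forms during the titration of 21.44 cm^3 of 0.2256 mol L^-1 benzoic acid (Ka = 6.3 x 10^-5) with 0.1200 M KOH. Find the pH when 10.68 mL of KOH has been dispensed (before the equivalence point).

3.76

Initial n(C6H5COOH) = 0.2256 x 0.02144 = 0.004837 mol.
n(KOH) added = 0.1200 x 0.01068 = 0.001282 mol, converting that many moles of C6H5COOH to C6H5COO-.
Remaining n(C6H5COOH) = 0.003555 mol; n(C6H5COO-) = 0.001282 mol.
By Henderson-Hasselbalch, pH = pKa + log([A^-]/[HA]) = 4.20 + log(0.001282/0.003555) = 4.20 + (-0.44) = 3.76.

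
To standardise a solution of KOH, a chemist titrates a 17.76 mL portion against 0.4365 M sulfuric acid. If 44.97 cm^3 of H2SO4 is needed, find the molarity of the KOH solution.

n(H2SO4) delivered = 0.4365 x 0.04497 = 0.01963 mol.
The reaction is 2 KOH + 1 H2SO4, so n(KOH) = 0.01963 x 2/1 = 0.03926 mol.
[KOH] = 0.03926 mol / 0.01776 L = 2.21 M.

2.21 M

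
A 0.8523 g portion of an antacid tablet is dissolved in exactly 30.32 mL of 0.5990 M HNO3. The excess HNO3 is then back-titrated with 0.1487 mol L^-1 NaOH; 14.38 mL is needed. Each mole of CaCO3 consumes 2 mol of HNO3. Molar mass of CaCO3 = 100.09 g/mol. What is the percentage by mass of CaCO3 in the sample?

94.1%

Total n(HNO3) added = 0.5990 x 0.03032 = 0.01816 mol.
n(NaOH) used = 0.1487 x 0.01438 = 0.002138 mol, which equals the excess n(HNO3).
So n(HNO3) consumed by the sample = 0.01816 - 0.002138 = 0.01602 mol.
n(CaCO3) = 0.01602 / 2 = 0.008012 mol.
mass CaCO3 = 0.008012 x 100.09 = 0.8019 g, so %CaCO3 = 0.8019/0.8523 x 100 = 94.1%.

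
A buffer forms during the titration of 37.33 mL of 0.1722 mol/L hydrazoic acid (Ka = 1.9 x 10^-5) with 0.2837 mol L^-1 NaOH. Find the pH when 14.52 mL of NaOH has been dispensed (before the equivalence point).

4.97

Initial n(HN3) = 0.1722 x 0.03733 = 0.006428 mol.
n(NaOH) added = 0.2837 x 0.01452 = 0.004119 mol, converting that many moles of HN3 to N3-.
Remaining n(HN3) = 0.002309 mol; n(N3-) = 0.004119 mol.
By Henderson-Hasselbalch, pH = pKa + log([A^-]/[HA]) = 4.72 + log(0.004119/0.002309) = 4.72 + (+0.25) = 4.97.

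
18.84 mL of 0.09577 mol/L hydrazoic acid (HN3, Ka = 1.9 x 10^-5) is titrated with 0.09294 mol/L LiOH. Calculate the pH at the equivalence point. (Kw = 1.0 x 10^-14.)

8.70

n(HN3) = 0.09577 x 0.01884 = 0.001804 mol; V(LiOH) at equivalence = 0.001804/0.09294 = 0.01941 L.
At equivalence all the acid is converted to N3-; total volume = 0.01884 + 0.01941 = 0.03825 L, so [N3-] = 0.001804/0.03825 = 0.04717 M.
Kb = Kw/Ka = 1.0e-14 / 1.9 x 10^-5 = 5.26e-10.
[OH^-] = sqrt(Kb x [N3-]) = sqrt(5.26e-10 x 0.04717) = 4.98e-6 M.
pOH = 5.30, so pH = 14.00 - 5.30 = 8.70.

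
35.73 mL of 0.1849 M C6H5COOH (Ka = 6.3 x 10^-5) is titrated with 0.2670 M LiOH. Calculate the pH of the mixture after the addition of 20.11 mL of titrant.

4.84

Initial n(C6H5COOH) = 0.1849 x 0.03573 = 0.006606 mol.
n(LiOH) added = 0.2670 x 0.02011 = 0.005369 mol, converting that many moles of C6H5COOH to C6H5COO-.
Remaining n(C6H5COOH) = 0.001237 mol; n(C6H5COO-) = 0.005369 mol.
By Henderson-Hasselbalch, pH = pKa + log([A^-]/[HA]) = 4.20 + log(0.005369/0.001237) = 4.20 + (+0.64) = 4.84.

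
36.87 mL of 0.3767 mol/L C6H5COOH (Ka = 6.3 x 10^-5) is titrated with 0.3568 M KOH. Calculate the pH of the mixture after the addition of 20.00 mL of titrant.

4.22

Initial n(C6H5COOH) = 0.3767 x 0.03687 = 0.01389 mol.
n(KOH) added = 0.3568 x 0.02000 = 0.007136 mol, converting that many moles of C6H5COOH to C6H5COO-.
Remaining n(C6H5COOH) = 0.006753 mol; n(C6H5COO-) = 0.007136 mol.
By Henderson-Hasselbalch, pH = pKa + log([A^-]/[HA]) = 4.20 + log(0.007136/0.006753) = 4.20 + (+0.02) = 4.22.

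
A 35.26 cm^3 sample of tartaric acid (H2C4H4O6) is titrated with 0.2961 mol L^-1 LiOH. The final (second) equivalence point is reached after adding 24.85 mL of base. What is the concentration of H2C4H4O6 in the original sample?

n(LiOH) = 0.2961 x 0.02485 = 0.007358 mol.
At the final (second) equivalence point, 2 mol OH^- react per mol H2C4H4O6, so n(H2C4H4O6) = 0.007358 / 2 = 0.003679 mol.
[H2C4H4O6] = 0.003679 / 0.03526 L = 0.104 M.

0.104 M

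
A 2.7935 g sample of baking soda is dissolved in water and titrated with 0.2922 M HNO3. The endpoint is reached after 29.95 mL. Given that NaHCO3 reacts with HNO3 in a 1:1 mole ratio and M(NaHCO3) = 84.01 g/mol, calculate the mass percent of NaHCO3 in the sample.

26.3%

n(HNO3) = 0.2922 x 0.02995 = 0.008751 mol.
n(NaHCO3) = 0.008751 / 1 = 0.008751 mol.
mass of NaHCO3 = 0.008751 x 84.01 = 0.7352 g.
% purity = 0.7352 / 2.7935 x 100 = 26.3%.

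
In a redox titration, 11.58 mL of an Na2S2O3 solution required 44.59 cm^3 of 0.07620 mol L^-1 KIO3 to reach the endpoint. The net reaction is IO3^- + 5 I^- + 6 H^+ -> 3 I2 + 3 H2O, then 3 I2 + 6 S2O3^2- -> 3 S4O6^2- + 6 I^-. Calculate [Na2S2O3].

1.76 M

n(KIO3) = 0.07620 x 0.04459 = 0.003398 mol.
From the balanced equation, 1 mol KIO3 reacts with 6 mol Na2S2O3, so n(Na2S2O3) = 0.003398 x 6/1 = 0.02039 mol.
[Na2S2O3] = 0.02039 / 0.01158 L = 1.76 M.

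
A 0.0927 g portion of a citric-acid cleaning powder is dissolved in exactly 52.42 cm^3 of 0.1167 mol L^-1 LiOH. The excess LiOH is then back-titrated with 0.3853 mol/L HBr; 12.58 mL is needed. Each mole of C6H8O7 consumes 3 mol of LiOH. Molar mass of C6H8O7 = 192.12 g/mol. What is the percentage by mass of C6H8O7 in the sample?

Total n(LiOH) added = 0.1167 x 0.05242 = 0.006117 mol.
n(HBr) used = 0.3853 x 0.01258 = 0.004847 mol, which equals the excess n(LiOH).
So n(LiOH) consumed by the sample = 0.006117 - 0.004847 = 0.001270 mol.
n(C6H8O7) = 0.001270 / 3 = 0.0004234 mol.
mass C6H8O7 = 0.0004234 x 192.12 = 0.08135 g, so %C6H8O7 = 0.08135/0.0927 x 100 = 87.8%.

87.8%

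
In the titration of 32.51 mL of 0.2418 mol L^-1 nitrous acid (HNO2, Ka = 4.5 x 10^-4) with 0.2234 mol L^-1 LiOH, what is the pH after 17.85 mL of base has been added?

Initial n(HNO2) = 0.2418 x 0.03251 = 0.007861 mol.
n(LiOH) added = 0.2234 x 0.01785 = 0.003988 mol, converting that many moles of HNO2 to NO2-.
Remaining n(HNO2) = 0.003873 mol; n(NO2-) = 0.003988 mol.
By Henderson-Hasselbalch, pH = pKa + log([A^-]/[HA]) = 3.35 + log(0.003988/0.003873) = 3.35 + (+0.01) = 3.36.

3.36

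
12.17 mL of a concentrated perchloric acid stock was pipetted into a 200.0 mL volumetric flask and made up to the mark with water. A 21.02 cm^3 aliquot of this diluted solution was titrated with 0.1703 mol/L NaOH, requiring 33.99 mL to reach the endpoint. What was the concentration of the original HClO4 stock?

4.53 M

n(NaOH) = 0.1703 x 0.03399 = 0.005788 mol.
n(HClO4) in the aliquot = 0.005788 mol.
[diluted HClO4] = 0.005788 / 0.02102 = 0.2754 M.
Dilution factor = 200.0/12.17 = 16.43, so [stock] = 0.2754 x 16.43 = 4.53 M.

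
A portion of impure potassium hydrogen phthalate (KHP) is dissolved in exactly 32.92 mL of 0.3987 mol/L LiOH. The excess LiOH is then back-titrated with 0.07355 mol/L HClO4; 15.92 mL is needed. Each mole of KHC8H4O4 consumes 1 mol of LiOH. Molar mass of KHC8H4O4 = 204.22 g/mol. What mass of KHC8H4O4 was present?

2.44 g

Total n(LiOH) added = 0.3987 x 0.03292 = 0.01313 mol.
n(HClO4) used = 0.07355 x 0.01592 = 0.001171 mol, which equals the excess n(LiOH).
So n(LiOH) consumed by the sample = 0.01313 - 0.001171 = 0.01195 mol.
n(KHC8H4O4) = 0.01195 / 1 = 0.01195 mol.
mass = 0.01195 mol x 204.22 g/mol = 2.44 g.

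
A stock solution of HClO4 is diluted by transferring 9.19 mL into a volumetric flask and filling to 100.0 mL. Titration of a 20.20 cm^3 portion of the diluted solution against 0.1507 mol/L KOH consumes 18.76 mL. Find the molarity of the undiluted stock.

n(KOH) = 0.1507 x 0.01876 = 0.002827 mol.
n(HClO4) in the aliquot = 0.002827 mol.
[diluted HClO4] = 0.002827 / 0.02020 = 0.1400 M.
Dilution factor = 100.0/9.190 = 10.88, so [stock] = 0.1400 x 10.88 = 1.52 M.

1.52 M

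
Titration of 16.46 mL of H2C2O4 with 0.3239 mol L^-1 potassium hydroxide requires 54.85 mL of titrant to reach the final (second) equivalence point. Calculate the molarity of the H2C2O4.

n(KOH) = 0.3239 x 0.05485 = 0.01777 mol.
At the final (second) equivalence point, 2 mol OH^- react per mol H2C2O4, so n(H2C2O4) = 0.01777 / 2 = 0.008883 mol.
[H2C2O4] = 0.008883 / 0.01646 L = 0.540 M.

0.540 M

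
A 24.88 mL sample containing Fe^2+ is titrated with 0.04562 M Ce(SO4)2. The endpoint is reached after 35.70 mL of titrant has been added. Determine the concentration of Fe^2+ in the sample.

n(Ce(SO4)2) = 0.04562 x 0.03570 = 0.001629 mol.
From the balanced equation, 1 mol Ce(SO4)2 reacts with 1 mol Fe^2+, so n(Fe^2+) = 0.001629 x 1/1 = 0.001629 mol.
[Fe^2+] = 0.001629 / 0.02488 L = 0.0655 M.

0.0655 M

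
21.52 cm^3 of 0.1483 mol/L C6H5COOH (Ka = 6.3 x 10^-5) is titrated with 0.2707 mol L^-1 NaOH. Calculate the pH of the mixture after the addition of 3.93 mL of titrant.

Initial n(C6H5COOH) = 0.1483 x 0.02152 = 0.003191 mol.
n(NaOH) added = 0.2707 x 0.003930 = 0.001064 mol, converting that many moles of C6H5COOH to C6H5COO-.
Remaining n(C6H5COOH) = 0.002128 mol; n(C6H5COO-) = 0.001064 mol.
By Henderson-Hasselbalch, pH = pKa + log([A^-]/[HA]) = 4.20 + log(0.001064/0.002128) = 4.20 + (-0.30) = 3.90.

3.90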